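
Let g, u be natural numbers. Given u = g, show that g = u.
u = g. By symmetry, g = u.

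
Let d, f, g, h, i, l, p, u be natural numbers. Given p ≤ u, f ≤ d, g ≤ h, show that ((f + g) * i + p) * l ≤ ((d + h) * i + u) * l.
f ≤ d and g ≤ h, hence f + g ≤ d + h. By multiplying by a non-negative, (f + g) * i ≤ (d + h) * i. p ≤ u, so (f + g) * i + p ≤ (d + h) * i + u. By multiplying by a non-negative, ((f + g) * i + p) * l ≤ ((d + h) * i + u) * l.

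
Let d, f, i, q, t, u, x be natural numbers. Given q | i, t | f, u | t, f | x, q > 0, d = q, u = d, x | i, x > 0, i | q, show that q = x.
From i | q and q | i, i = q. x | i, so x | q. q > 0, so x ≤ q. From u = d and d = q, u = q. From u | t, q | t. t | f, so q | f. Since f | x, q | x. x > 0, so q ≤ x. Since x ≤ q, x = q. Then q = x.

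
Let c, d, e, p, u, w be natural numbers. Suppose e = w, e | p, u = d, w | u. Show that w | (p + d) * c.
From e = w and e | p, w | p. Because u = d and w | u, w | d. Since w | p, w | p + d. Then w | (p + d) * c.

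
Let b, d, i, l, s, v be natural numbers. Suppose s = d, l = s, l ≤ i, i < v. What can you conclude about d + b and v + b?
d + b < v + b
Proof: l = s and l ≤ i, therefore s ≤ i. i < v, so s < v. s = d, so d < v. Then d + b < v + b.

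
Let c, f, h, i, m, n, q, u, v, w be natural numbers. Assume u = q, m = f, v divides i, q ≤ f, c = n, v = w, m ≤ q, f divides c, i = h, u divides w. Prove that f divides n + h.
c = n and f divides c, so f divides n. m = f and m ≤ q, hence f ≤ q. q ≤ f, so q = f. i = h and v divides i, hence v divides h. Since v = w, w divides h. u divides w, so u divides h. Because u = q, q divides h. q = f, so f divides h. Because f divides n, f divides n + h.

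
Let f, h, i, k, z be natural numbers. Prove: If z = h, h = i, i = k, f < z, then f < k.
From z = h and h = i, z = i. Since f < z, f < i. i = k, so f < k.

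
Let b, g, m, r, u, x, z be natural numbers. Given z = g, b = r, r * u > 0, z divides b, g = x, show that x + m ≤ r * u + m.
From z = g and g = x, z = x. b = r and z divides b, therefore z divides r. z = x, so x divides r. Then x divides r * u. Because r * u > 0, x ≤ r * u. Then x + m ≤ r * u + m.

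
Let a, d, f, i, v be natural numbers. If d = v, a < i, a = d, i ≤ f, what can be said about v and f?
v < f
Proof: From a = d and d = v, a = v. From a < i and i ≤ f, a < f. Since a = v, v < f.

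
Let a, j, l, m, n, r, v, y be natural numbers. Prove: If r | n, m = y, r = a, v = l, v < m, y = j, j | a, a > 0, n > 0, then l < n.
Since m = y and v < m, v < y. Since y = j, v < j. Since v = l, l < j. j | a and a > 0, so j ≤ a. From r = a and r | n, a | n. n > 0, so a ≤ n. j ≤ a, so j ≤ n. Since l < j, l < n.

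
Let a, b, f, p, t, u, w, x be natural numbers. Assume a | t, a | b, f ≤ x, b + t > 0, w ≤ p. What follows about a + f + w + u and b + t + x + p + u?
a + f + w + u ≤ b + t + x + p + u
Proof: a | b and a | t, hence a | b + t. b + t > 0, so a ≤ b + t. Since f ≤ x, a + f ≤ b + t + x. Since w ≤ p, a + f + w ≤ b + t + x + p. Then a + f + w + u ≤ b + t + x + p + u.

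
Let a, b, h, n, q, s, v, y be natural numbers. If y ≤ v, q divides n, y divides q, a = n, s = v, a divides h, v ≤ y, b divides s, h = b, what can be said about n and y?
n = y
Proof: y divides q and q divides n, hence y divides n. From h = b and a divides h, a divides b. a = n, so n divides b. Because v ≤ y and y ≤ v, v = y. s = v and b divides s, hence b divides v. v = y, so b divides y. Since n divides b, n divides y. Since y divides n, y = n. Then n = y.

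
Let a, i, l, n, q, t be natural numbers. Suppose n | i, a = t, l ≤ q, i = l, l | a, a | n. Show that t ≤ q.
i = l and n | i, thus n | l. a | n, so a | l. l | a, so l = a. Since a = t, l = t. From l ≤ q, t ≤ q.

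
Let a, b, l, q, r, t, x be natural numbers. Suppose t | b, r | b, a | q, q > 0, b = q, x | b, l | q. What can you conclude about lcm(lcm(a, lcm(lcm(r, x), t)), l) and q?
lcm(lcm(a, lcm(lcm(r, x), t)), l) ≤ q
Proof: r | b and x | b, thus lcm(r, x) | b. t | b, so lcm(lcm(r, x), t) | b. b = q, so lcm(lcm(r, x), t) | q. a | q, so lcm(a, lcm(lcm(r, x), t)) | q. l | q, so lcm(lcm(a, lcm(lcm(r, x), t)), l) | q. q > 0, so lcm(lcm(a, lcm(lcm(r, x), t)), l) ≤ q.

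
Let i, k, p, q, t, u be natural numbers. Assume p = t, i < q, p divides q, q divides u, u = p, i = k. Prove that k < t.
From u = p and q divides u, q divides p. Since p divides q, q = p. p = t, so q = t. i = k and i < q, thus k < q. Because q = t, k < t.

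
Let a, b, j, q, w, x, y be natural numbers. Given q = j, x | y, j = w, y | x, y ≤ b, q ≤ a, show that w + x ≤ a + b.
From q = j and j = w, q = w. q ≤ a, so w ≤ a. y | x and x | y, so y = x. y ≤ b, so x ≤ b. Since w ≤ a, w + x ≤ a + b.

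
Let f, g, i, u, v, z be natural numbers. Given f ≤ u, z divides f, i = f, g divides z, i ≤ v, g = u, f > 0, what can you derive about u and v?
u ≤ v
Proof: g = u and g divides z, thus u divides z. z divides f, so u divides f. Because f > 0, u ≤ f. f ≤ u, so f = u. Since i = f, i = u. Since i ≤ v, u ≤ v.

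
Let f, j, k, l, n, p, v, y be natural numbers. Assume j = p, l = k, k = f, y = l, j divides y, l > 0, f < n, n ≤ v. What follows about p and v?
p < v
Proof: l = k and k = f, so l = f. y = l and j divides y, thus j divides l. l > 0, so j ≤ l. From l = f, j ≤ f. Since j = p, p ≤ f. Since f < n, p < n. n ≤ v, so p < v.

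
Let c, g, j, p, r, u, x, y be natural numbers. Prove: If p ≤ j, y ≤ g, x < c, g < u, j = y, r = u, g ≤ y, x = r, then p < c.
Since y ≤ g and g ≤ y, y = g. j = y and p ≤ j, thus p ≤ y. y = g, so p ≤ g. Since g < u, p < u. Since x = r and r = u, x = u. x < c, so u < c. Since p < u, p < c.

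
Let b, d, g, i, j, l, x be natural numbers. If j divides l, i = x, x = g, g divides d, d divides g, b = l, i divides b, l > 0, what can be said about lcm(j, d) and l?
lcm(j, d) ≤ l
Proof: Because i = x and x = g, i = g. Because g divides d and d divides g, g = d. From i = g, i = d. From b = l and i divides b, i divides l. i = d, so d divides l. j divides l, so lcm(j, d) divides l. Since l > 0, lcm(j, d) ≤ l.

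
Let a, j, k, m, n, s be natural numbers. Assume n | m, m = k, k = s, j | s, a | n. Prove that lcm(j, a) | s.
Since m = k and k = s, m = s. n | m, so n | s. Because a | n, a | s. j | s, so lcm(j, a) | s.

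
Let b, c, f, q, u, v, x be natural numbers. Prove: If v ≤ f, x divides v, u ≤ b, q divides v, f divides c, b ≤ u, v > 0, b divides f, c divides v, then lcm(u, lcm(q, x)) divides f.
b ≤ u and u ≤ b, thus b = u. b divides f, so u divides f. f divides c and c divides v, thus f divides v. Since v > 0, f ≤ v. Since v ≤ f, v = f. From q divides v and x divides v, lcm(q, x) divides v. Since v = f, lcm(q, x) divides f. u divides f, so lcm(u, lcm(q, x)) divides f.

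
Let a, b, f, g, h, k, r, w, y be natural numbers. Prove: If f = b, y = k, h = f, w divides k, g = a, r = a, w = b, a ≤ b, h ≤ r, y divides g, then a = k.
Since h = f and f = b, h = b. r = a and h ≤ r, therefore h ≤ a. h = b, so b ≤ a. Since a ≤ b, b = a. w = b, so w = a. Since w divides k, a divides k. Since g = a and y divides g, y divides a. Since y = k, k divides a. a divides k, so a = k.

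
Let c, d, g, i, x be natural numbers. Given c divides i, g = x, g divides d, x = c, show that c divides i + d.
From g = x and x = c, g = c. Since g divides d, c divides d. Because c divides i, c divides i + d.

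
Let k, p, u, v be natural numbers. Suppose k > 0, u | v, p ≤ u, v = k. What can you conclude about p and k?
p ≤ k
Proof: v = k and u | v, hence u | k. k > 0, so u ≤ k. p ≤ u, so p ≤ k.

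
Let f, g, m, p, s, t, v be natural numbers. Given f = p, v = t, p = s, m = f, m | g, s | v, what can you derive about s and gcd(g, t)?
s | gcd(g, t)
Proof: Since m = f and f = p, m = p. m | g, so p | g. p = s, so s | g. Because v = t and s | v, s | t. s | g, so s | gcd(g, t).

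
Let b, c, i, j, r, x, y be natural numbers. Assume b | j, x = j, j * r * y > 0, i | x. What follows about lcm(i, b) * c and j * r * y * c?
lcm(i, b) * c ≤ j * r * y * c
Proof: x = j and i | x, thus i | j. Since b | j, lcm(i, b) | j. Then lcm(i, b) | j * r. Then lcm(i, b) | j * r * y. j * r * y > 0, so lcm(i, b) ≤ j * r * y. Then lcm(i, b) * c ≤ j * r * y * c.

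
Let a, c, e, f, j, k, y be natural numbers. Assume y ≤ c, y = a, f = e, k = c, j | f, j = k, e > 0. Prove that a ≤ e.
From y = a and y ≤ c, a ≤ c. Because j = k and j | f, k | f. f = e, so k | e. Since k = c, c | e. Since e > 0, c ≤ e. a ≤ c, so a ≤ e.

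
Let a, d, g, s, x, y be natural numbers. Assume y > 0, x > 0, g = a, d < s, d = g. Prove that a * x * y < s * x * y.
d = g and g = a, therefore d = a. Since d < s, a < s. Since x > 0, a * x < s * x. y > 0, so a * x * y < s * x * y.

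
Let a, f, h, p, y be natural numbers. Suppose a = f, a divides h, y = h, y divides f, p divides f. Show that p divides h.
Because a = f and a divides h, f divides h. y = h and y divides f, so h divides f. f divides h, so f = h. p divides f, so p divides h.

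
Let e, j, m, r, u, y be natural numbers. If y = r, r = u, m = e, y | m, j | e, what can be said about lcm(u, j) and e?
lcm(u, j) | e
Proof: y = r and r = u, hence y = u. m = e and y | m, thus y | e. Because y = u, u | e. j | e, so lcm(u, j) | e.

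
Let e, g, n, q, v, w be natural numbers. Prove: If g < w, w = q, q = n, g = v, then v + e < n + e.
w = q and q = n, therefore w = n. g = v and g < w, so v < w. Since w = n, v < n. Then v + e < n + e.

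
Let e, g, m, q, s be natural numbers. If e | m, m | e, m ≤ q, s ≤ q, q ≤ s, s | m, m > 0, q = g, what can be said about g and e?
g = e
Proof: Because e | m and m | e, e = m. From s ≤ q and q ≤ s, s = q. Since s | m, q | m. m > 0, so q ≤ m. Because m ≤ q, m = q. e = m, so e = q. Since q = g, e = g. Then g = e.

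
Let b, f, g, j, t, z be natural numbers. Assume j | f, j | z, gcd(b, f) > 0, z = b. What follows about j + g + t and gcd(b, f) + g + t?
j + g + t ≤ gcd(b, f) + g + t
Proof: Since z = b and j | z, j | b. j | f, so j | gcd(b, f). gcd(b, f) > 0, so j ≤ gcd(b, f). Then j + g ≤ gcd(b, f) + g. Then j + g + t ≤ gcd(b, f) + g + t.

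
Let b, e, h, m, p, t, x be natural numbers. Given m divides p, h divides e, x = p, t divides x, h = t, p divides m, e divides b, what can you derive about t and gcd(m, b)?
t divides gcd(m, b)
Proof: p divides m and m divides p, so p = m. x = p, so x = m. Since t divides x, t divides m. From h divides e and e divides b, h divides b. Since h = t, t divides b. Since t divides m, t divides gcd(m, b).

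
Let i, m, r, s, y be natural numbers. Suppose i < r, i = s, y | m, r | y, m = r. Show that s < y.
From m = r and y | m, y | r. r | y, so r = y. i = s and i < r, so s < r. r = y, so s < y.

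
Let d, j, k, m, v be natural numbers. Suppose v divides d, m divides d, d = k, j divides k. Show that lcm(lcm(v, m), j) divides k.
v divides d and m divides d, therefore lcm(v, m) divides d. Since d = k, lcm(v, m) divides k. Since j divides k, lcm(lcm(v, m), j) divides k.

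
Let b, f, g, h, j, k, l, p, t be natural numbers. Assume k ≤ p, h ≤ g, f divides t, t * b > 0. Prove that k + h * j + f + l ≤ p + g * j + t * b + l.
h ≤ g. By multiplying by a non-negative, h * j ≤ g * j. f divides t, so f divides t * b. t * b > 0, so f ≤ t * b. Since h * j ≤ g * j, h * j + f ≤ g * j + t * b. Since k ≤ p, k + h * j + f ≤ p + g * j + t * b. Then k + h * j + f + l ≤ p + g * j + t * b + l.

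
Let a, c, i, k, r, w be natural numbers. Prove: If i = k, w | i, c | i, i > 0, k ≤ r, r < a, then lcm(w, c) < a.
Since w | i and c | i, lcm(w, c) | i. i > 0, so lcm(w, c) ≤ i. From i = k, lcm(w, c) ≤ k. k ≤ r and r < a, therefore k < a. Since lcm(w, c) ≤ k, lcm(w, c) < a.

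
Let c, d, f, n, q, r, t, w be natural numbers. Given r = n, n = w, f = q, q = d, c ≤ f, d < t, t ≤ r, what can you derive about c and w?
c < w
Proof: Since r = n and n = w, r = w. f = q and q = d, so f = d. Since c ≤ f, c ≤ d. From d < t, c < t. t ≤ r, so c < r. Since r = w, c < w.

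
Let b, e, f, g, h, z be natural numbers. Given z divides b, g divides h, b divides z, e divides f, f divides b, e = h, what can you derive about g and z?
g divides z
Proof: From b divides z and z divides b, b = z. From e divides f and f divides b, e divides b. Since e = h, h divides b. g divides h, so g divides b. b = z, so g divides z.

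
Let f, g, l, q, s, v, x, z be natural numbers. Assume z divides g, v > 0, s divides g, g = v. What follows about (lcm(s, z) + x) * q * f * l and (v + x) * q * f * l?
(lcm(s, z) + x) * q * f * l ≤ (v + x) * q * f * l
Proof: From s divides g and z divides g, lcm(s, z) divides g. g = v, so lcm(s, z) divides v. v > 0, so lcm(s, z) ≤ v. Then lcm(s, z) + x ≤ v + x. By multiplying by a non-negative, (lcm(s, z) + x) * q ≤ (v + x) * q. By multiplying by a non-negative, (lcm(s, z) + x) * q * f ≤ (v + x) * q * f. By multiplying by a non-negative, (lcm(s, z) + x) * q * f * l ≤ (v + x) * q * f * l.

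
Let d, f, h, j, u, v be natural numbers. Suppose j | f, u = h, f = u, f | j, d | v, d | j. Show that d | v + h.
Since f = u and u = h, f = h. j | f and f | j, hence j = f. Because d | j, d | f. f = h, so d | h. Since d | v, d | v + h.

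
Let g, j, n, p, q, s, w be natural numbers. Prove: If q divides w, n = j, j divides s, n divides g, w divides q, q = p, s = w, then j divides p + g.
From w divides q and q divides w, w = q. s = w, so s = q. j divides s, so j divides q. q = p, so j divides p. n = j and n divides g, therefore j divides g. Since j divides p, j divides p + g.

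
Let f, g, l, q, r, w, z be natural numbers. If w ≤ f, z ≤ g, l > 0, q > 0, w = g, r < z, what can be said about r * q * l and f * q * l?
r * q * l < f * q * l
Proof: r < z and z ≤ g, thus r < g. w = g and w ≤ f, hence g ≤ f. Since r < g, r < f. q > 0, so r * q < f * q. Since l > 0, r * q * l < f * q * l.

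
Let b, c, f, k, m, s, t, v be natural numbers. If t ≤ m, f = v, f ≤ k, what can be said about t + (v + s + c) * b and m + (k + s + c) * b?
t + (v + s + c) * b ≤ m + (k + s + c) * b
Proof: f = v and f ≤ k, so v ≤ k. Then v + s ≤ k + s. Then v + s + c ≤ k + s + c. Then (v + s + c) * b ≤ (k + s + c) * b. Since t ≤ m, t + (v + s + c) * b ≤ m + (k + s + c) * b.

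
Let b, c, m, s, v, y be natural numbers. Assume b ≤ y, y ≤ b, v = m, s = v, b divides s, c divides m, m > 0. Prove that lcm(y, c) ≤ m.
From b ≤ y and y ≤ b, b = y. s = v and b divides s, therefore b divides v. Since v = m, b divides m. Since b = y, y divides m. c divides m, so lcm(y, c) divides m. m > 0, so lcm(y, c) ≤ m.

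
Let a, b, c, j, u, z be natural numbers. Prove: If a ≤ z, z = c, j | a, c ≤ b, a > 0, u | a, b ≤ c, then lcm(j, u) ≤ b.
From j | a and u | a, lcm(j, u) | a. a > 0, so lcm(j, u) ≤ a. Since c ≤ b and b ≤ c, c = b. z = c, so z = b. Since a ≤ z, a ≤ b. Since lcm(j, u) ≤ a, lcm(j, u) ≤ b.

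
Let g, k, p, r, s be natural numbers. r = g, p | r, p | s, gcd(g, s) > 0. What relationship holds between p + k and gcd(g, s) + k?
p + k ≤ gcd(g, s) + k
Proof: r = g and p | r, thus p | g. Since p | s, p | gcd(g, s). Since gcd(g, s) > 0, p ≤ gcd(g, s). Then p + k ≤ gcd(g, s) + k.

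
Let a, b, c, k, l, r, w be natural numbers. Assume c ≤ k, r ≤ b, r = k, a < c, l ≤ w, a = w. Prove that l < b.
a = w and a < c, thus w < c. l ≤ w, so l < c. c ≤ k, so l < k. From r = k and r ≤ b, k ≤ b. l < k, so l < b.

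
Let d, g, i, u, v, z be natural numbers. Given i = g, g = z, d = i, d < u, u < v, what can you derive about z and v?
z < v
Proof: i = g and g = z, thus i = z. d = i and d < u, thus i < u. u < v, so i < v. i = z, so z < v.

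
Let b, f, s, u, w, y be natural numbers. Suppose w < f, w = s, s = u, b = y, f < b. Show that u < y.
w = s and w < f, therefore s < f. s = u, so u < f. Since f < b, u < b. b = y, so u < y.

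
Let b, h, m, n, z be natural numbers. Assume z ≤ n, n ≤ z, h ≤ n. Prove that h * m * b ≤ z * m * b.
Since n ≤ z and z ≤ n, n = z. Since h ≤ n, h ≤ z. Then h * m ≤ z * m. Then h * m * b ≤ z * m * b.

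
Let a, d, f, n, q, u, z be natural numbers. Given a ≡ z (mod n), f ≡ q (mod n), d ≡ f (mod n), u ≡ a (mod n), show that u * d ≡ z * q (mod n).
From u ≡ a (mod n) and a ≡ z (mod n), u ≡ z (mod n). d ≡ f (mod n) and f ≡ q (mod n), so d ≡ q (mod n). Because u ≡ z (mod n), u * d ≡ z * q (mod n).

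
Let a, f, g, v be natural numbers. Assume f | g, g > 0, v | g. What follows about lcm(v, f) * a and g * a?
lcm(v, f) * a ≤ g * a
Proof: Because v | g and f | g, lcm(v, f) | g. g > 0, so lcm(v, f) ≤ g. Then lcm(v, f) * a ≤ g * a.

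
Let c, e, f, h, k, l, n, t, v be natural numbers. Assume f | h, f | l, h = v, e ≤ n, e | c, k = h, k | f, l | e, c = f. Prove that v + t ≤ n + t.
c = f and e | c, thus e | f. From f | l and l | e, f | e. Because e | f, e = f. Because k = h and k | f, h | f. Because f | h, f = h. Because e = f, e = h. h = v, so e = v. e ≤ n, so v ≤ n. Then v + t ≤ n + t.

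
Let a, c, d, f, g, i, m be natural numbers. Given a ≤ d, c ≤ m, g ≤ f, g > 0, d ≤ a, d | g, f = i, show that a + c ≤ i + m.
Since d ≤ a and a ≤ d, d = a. d | g, so a | g. Since g > 0, a ≤ g. Because g ≤ f, a ≤ f. f = i, so a ≤ i. Since c ≤ m, a + c ≤ i + m.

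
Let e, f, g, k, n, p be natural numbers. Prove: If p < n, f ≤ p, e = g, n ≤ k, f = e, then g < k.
Because f = e and f ≤ p, e ≤ p. p < n, so e < n. From n ≤ k, e < k. Since e = g, g < k.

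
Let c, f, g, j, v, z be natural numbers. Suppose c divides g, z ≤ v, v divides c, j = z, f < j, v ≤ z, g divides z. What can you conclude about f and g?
f < g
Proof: Because v ≤ z and z ≤ v, v = z. v divides c and c divides g, so v divides g. v = z, so z divides g. g divides z, so z = g. Since j = z, j = g. From f < j, f < g.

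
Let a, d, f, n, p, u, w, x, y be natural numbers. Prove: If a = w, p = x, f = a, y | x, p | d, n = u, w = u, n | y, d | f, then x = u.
Because a = w and w = u, a = u. f = a and d | f, so d | a. p | d, so p | a. Since p = x, x | a. Since a = u, x | u. n | y and y | x, therefore n | x. Since n = u, u | x. Since x | u, x = u.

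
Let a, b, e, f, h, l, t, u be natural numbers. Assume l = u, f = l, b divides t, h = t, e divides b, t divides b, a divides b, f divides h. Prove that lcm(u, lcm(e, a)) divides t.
f = l and f divides h, so l divides h. Since h = t, l divides t. Since l = u, u divides t. b divides t and t divides b, hence b = t. From e divides b and a divides b, lcm(e, a) divides b. Since b = t, lcm(e, a) divides t. u divides t, so lcm(u, lcm(e, a)) divides t.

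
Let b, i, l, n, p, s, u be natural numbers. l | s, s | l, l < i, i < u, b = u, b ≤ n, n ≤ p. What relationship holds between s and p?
s < p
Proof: l | s and s | l, therefore l = s. l < i and i < u, thus l < u. From b = u and b ≤ n, u ≤ n. l < u, so l < n. n ≤ p, so l < p. Since l = s, s < p.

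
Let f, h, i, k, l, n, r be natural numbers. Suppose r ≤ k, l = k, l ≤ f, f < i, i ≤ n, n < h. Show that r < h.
l = k and l ≤ f, thus k ≤ f. Since r ≤ k, r ≤ f. f < i and i ≤ n, hence f < n. Since r ≤ f, r < n. From n < h, r < h.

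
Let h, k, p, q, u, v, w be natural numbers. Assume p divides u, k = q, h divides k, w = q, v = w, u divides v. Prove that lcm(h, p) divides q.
Because k = q and h divides k, h divides q. v = w and w = q, thus v = q. u divides v, so u divides q. p divides u, so p divides q. Because h divides q, lcm(h, p) divides q.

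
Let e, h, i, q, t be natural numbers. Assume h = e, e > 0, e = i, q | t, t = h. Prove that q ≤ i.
t = h and q | t, so q | h. h = e, so q | e. Since e > 0, q ≤ e. Since e = i, q ≤ i.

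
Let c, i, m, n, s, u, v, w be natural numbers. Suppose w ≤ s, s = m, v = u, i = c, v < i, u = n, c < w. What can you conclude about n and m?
n < m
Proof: Because v = u and u = n, v = n. v < i, so n < i. i = c, so n < c. s = m and w ≤ s, thus w ≤ m. From c < w, c < m. n < c, so n < m.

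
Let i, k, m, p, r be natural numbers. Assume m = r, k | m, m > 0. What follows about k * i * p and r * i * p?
k * i * p ≤ r * i * p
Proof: k | m and m > 0, hence k ≤ m. m = r, so k ≤ r. Then k * i ≤ r * i. Then k * i * p ≤ r * i * p.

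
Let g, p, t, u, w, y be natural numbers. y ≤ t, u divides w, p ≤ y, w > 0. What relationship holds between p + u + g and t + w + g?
p + u + g ≤ t + w + g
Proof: p ≤ y and y ≤ t, hence p ≤ t. From u divides w and w > 0, u ≤ w. Then u + g ≤ w + g. p ≤ t, so p + u + g ≤ t + w + g.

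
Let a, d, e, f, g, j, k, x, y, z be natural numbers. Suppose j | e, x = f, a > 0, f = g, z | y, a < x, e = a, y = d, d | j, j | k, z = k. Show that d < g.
z = k and z | y, therefore k | y. y = d, so k | d. j | k, so j | d. d | j, so j = d. Because e = a and j | e, j | a. j = d, so d | a. Since a > 0, d ≤ a. x = f and f = g, thus x = g. Because a < x, a < g. d ≤ a, so d < g.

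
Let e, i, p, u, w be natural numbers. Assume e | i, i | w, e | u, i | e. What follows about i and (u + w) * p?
i | (u + w) * p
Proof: e | i and i | e, hence e = i. e | u, so i | u. i | w, so i | u + w. Then i | (u + w) * p.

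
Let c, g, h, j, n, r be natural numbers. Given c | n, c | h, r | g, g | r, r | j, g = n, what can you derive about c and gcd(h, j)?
c | gcd(h, j)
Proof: Because r | g and g | r, r = g. g = n, so r = n. r | j, so n | j. Since c | n, c | j. Since c | h, c | gcd(h, j).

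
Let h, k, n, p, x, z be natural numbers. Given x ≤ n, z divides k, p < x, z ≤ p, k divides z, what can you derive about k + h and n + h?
k + h < n + h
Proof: From z divides k and k divides z, z = k. p < x and x ≤ n, hence p < n. z ≤ p, so z < n. From z = k, k < n. Then k + h < n + h.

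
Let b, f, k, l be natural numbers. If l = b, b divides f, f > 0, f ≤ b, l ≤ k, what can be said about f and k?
f ≤ k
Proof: Since b divides f and f > 0, b ≤ f. Since f ≤ b, b = f. Since l = b, l = f. l ≤ k, so f ≤ k.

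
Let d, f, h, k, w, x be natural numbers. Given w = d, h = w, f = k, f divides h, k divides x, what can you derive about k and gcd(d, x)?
k divides gcd(d, x)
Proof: h = w and w = d, so h = d. From f = k and f divides h, k divides h. Because h = d, k divides d. From k divides x, k divides gcd(d, x).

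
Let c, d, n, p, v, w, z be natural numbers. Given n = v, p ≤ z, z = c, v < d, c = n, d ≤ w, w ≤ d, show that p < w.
Because z = c and c = n, z = n. Since n = v, z = v. From p ≤ z, p ≤ v. d ≤ w and w ≤ d, hence d = w. Because v < d, v < w. Since p ≤ v, p < w.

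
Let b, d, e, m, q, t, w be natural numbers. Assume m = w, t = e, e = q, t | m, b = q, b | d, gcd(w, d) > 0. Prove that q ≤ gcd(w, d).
t = e and e = q, hence t = q. Since t | m, q | m. m = w, so q | w. b = q and b | d, thus q | d. Because q | w, q | gcd(w, d). gcd(w, d) > 0, so q ≤ gcd(w, d).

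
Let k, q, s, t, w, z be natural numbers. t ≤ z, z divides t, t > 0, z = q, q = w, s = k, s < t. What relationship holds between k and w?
k < w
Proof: z divides t and t > 0, hence z ≤ t. Because t ≤ z, t = z. Since z = q, t = q. q = w, so t = w. s = k and s < t, thus k < t. t = w, so k < w.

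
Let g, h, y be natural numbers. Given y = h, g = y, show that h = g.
g = y and y = h, therefore g = h. Then h = g.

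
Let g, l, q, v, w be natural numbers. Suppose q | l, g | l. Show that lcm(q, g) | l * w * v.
Because q | l and g | l, lcm(q, g) | l. Then lcm(q, g) | l * w. Then lcm(q, g) | l * w * v.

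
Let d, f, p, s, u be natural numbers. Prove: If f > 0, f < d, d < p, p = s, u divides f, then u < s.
Because u divides f and f > 0, u ≤ f. f < d and d < p, hence f < p. Since p = s, f < s. Since u ≤ f, u < s.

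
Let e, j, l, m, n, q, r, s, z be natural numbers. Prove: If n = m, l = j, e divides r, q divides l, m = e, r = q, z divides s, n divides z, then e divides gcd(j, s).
r = q and e divides r, hence e divides q. l = j and q divides l, so q divides j. Since e divides q, e divides j. n divides z and z divides s, therefore n divides s. Since n = m, m divides s. m = e, so e divides s. e divides j, so e divides gcd(j, s).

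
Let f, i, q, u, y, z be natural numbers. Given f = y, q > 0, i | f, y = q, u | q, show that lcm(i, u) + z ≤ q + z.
f = y and y = q, hence f = q. Since i | f, i | q. u | q, so lcm(i, u) | q. q > 0, so lcm(i, u) ≤ q. Then lcm(i, u) + z ≤ q + z.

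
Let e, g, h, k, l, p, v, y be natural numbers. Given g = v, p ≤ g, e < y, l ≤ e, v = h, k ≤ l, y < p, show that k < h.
From g = v and v = h, g = h. k ≤ l and l ≤ e, so k ≤ e. From e < y and y < p, e < p. Since p ≤ g, e < g. k ≤ e, so k < g. Since g = h, k < h.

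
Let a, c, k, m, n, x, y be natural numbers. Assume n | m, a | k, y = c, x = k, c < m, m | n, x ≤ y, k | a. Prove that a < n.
m | n and n | m, so m = n. k | a and a | k, hence k = a. Since x = k, x = a. Since y = c and x ≤ y, x ≤ c. Since x = a, a ≤ c. c < m, so a < m. Since m = n, a < n.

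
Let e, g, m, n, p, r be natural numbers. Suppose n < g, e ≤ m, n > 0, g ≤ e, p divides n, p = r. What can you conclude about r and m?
r < m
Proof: p divides n and n > 0, thus p ≤ n. Since n < g, p < g. Since p = r, r < g. Because g ≤ e and e ≤ m, g ≤ m. Since r < g, r < m.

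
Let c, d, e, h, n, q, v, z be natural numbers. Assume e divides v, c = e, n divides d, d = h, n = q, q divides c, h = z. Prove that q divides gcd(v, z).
From c = e and q divides c, q divides e. e divides v, so q divides v. Because d = h and n divides d, n divides h. n = q, so q divides h. h = z, so q divides z. q divides v, so q divides gcd(v, z).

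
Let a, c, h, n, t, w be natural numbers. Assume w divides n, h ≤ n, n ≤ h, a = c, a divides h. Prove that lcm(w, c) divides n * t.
Since h ≤ n and n ≤ h, h = n. a = c and a divides h, so c divides h. h = n, so c divides n. w divides n, so lcm(w, c) divides n. Then lcm(w, c) divides n * t.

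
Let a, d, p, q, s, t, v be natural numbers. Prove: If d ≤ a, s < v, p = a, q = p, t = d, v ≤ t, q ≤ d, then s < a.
q = p and p = a, so q = a. q ≤ d, so a ≤ d. Since d ≤ a, d = a. t = d and v ≤ t, thus v ≤ d. Because s < v, s < d. From d = a, s < a.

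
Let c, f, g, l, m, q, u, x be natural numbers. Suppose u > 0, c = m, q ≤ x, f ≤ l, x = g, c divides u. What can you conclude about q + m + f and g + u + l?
q + m + f ≤ g + u + l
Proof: x = g and q ≤ x, hence q ≤ g. c = m and c divides u, so m divides u. Because u > 0, m ≤ u. Since f ≤ l, m + f ≤ u + l. q ≤ g, so q + m + f ≤ g + u + l.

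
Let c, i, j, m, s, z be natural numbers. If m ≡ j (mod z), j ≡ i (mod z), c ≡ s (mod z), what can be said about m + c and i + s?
m + c ≡ i + s (mod z)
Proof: m ≡ j (mod z) and j ≡ i (mod z), so m ≡ i (mod z). Because c ≡ s (mod z), by adding congruences, m + c ≡ i + s (mod z).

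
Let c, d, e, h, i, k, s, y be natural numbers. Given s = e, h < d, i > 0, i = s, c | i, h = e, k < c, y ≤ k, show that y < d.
From i = s and s = e, i = e. c | i and i > 0, so c ≤ i. k < c, so k < i. Because y ≤ k, y < i. Because i = e, y < e. h = e and h < d, hence e < d. y < e, so y < d.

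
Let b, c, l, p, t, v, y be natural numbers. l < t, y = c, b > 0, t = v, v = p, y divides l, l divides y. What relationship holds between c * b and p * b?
c * b < p * b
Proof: l divides y and y divides l, so l = y. y = c, so l = c. t = v and v = p, so t = p. From l < t, l < p. Since l = c, c < p. Because b > 0, by multiplying by a positive, c * b < p * b.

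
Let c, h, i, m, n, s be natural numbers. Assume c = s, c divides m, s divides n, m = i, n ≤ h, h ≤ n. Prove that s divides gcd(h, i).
From n ≤ h and h ≤ n, n = h. Since s divides n, s divides h. Because c = s and c divides m, s divides m. m = i, so s divides i. From s divides h, s divides gcd(h, i).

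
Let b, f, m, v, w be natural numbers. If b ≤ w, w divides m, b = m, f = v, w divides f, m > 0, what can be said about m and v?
m divides v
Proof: w divides m and m > 0, so w ≤ m. b = m and b ≤ w, hence m ≤ w. w ≤ m, so w = m. f = v and w divides f, hence w divides v. Because w = m, m divides v.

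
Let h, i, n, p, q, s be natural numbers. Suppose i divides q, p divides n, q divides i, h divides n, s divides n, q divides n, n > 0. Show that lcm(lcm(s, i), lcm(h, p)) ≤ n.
Because q divides i and i divides q, q = i. q divides n, so i divides n. s divides n, so lcm(s, i) divides n. h divides n and p divides n, hence lcm(h, p) divides n. Since lcm(s, i) divides n, lcm(lcm(s, i), lcm(h, p)) divides n. n > 0, so lcm(lcm(s, i), lcm(h, p)) ≤ n.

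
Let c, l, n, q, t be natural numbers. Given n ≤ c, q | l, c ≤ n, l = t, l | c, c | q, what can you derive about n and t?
n = t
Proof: Because n ≤ c and c ≤ n, n = c. c | q and q | l, so c | l. l | c, so c = l. n = c, so n = l. l = t, so n = t.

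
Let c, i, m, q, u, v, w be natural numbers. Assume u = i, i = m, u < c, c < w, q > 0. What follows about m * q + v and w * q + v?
m * q + v < w * q + v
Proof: u = i and i = m, therefore u = m. Since u < c, m < c. From c < w, m < w. From q > 0, by multiplying by a positive, m * q < w * q. Then m * q + v < w * q + v.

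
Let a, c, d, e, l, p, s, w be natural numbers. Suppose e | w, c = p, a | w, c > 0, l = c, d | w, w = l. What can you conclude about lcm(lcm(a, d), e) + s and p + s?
lcm(lcm(a, d), e) + s ≤ p + s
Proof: w = l and l = c, so w = c. Because a | w and d | w, lcm(a, d) | w. Since e | w, lcm(lcm(a, d), e) | w. w = c, so lcm(lcm(a, d), e) | c. From c > 0, lcm(lcm(a, d), e) ≤ c. Since c = p, lcm(lcm(a, d), e) ≤ p. Then lcm(lcm(a, d), e) + s ≤ p + s.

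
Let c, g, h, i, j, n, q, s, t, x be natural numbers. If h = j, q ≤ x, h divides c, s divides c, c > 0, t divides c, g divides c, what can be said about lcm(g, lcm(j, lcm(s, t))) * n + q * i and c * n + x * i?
lcm(g, lcm(j, lcm(s, t))) * n + q * i ≤ c * n + x * i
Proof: Because h = j and h divides c, j divides c. Because s divides c and t divides c, lcm(s, t) divides c. j divides c, so lcm(j, lcm(s, t)) divides c. Since g divides c, lcm(g, lcm(j, lcm(s, t))) divides c. From c > 0, lcm(g, lcm(j, lcm(s, t))) ≤ c. By multiplying by a non-negative, lcm(g, lcm(j, lcm(s, t))) * n ≤ c * n. Since q ≤ x, by multiplying by a non-negative, q * i ≤ x * i. Since lcm(g, lcm(j, lcm(s, t))) * n ≤ c * n, lcm(g, lcm(j, lcm(s, t))) * n + q * i ≤ c * n + x * i.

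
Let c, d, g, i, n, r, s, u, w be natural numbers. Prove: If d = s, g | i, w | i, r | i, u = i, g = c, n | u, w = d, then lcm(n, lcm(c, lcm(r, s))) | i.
u = i and n | u, so n | i. Since g = c and g | i, c | i. w = d and d = s, so w = s. w | i, so s | i. r | i, so lcm(r, s) | i. c | i, so lcm(c, lcm(r, s)) | i. n | i, so lcm(n, lcm(c, lcm(r, s))) | i.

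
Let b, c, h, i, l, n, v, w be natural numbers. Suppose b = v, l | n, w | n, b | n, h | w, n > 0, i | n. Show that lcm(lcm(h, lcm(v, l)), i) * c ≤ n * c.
h | w and w | n, so h | n. From b = v and b | n, v | n. l | n, so lcm(v, l) | n. Since h | n, lcm(h, lcm(v, l)) | n. i | n, so lcm(lcm(h, lcm(v, l)), i) | n. n > 0, so lcm(lcm(h, lcm(v, l)), i) ≤ n. Then lcm(lcm(h, lcm(v, l)), i) * c ≤ n * c.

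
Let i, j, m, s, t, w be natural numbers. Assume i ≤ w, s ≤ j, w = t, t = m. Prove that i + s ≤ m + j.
Since w = t and i ≤ w, i ≤ t. Since t = m, i ≤ m. Since s ≤ j, i + s ≤ m + j.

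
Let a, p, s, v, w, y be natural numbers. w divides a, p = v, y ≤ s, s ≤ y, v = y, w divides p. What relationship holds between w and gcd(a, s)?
w divides gcd(a, s)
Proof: Since p = v and v = y, p = y. y ≤ s and s ≤ y, thus y = s. Since p = y, p = s. w divides p, so w divides s. w divides a, so w divides gcd(a, s).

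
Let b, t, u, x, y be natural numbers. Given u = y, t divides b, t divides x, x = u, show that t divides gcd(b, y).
x = u and u = y, so x = y. t divides x, so t divides y. Since t divides b, t divides gcd(b, y).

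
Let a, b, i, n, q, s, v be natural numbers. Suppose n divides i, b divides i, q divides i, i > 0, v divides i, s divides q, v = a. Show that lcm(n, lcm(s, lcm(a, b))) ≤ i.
From s divides q and q divides i, s divides i. From v = a and v divides i, a divides i. Since b divides i, lcm(a, b) divides i. s divides i, so lcm(s, lcm(a, b)) divides i. Since n divides i, lcm(n, lcm(s, lcm(a, b))) divides i. i > 0, so lcm(n, lcm(s, lcm(a, b))) ≤ i.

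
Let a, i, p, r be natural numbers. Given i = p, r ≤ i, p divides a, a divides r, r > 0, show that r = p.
Because i = p and r ≤ i, r ≤ p. p divides a and a divides r, thus p divides r. Since r > 0, p ≤ r. r ≤ p, so r = p.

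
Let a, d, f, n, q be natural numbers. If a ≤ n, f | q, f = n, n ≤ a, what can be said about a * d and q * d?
a * d | q * d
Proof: n ≤ a and a ≤ n, so n = a. Because f = n, f = a. f | q, so a | q. Then a * d | q * d.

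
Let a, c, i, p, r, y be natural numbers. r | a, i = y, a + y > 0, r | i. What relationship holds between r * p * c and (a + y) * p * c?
r * p * c ≤ (a + y) * p * c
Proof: i = y and r | i, so r | y. r | a, so r | a + y. Since a + y > 0, r ≤ a + y. Then r * p ≤ (a + y) * p. Then r * p * c ≤ (a + y) * p * c.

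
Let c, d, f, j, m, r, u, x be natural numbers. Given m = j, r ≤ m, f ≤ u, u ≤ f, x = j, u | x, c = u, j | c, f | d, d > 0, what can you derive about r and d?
r ≤ d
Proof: Because m = j and r ≤ m, r ≤ j. f ≤ u and u ≤ f, therefore f = u. x = j and u | x, hence u | j. c = u and j | c, so j | u. Since u | j, u = j. f = u, so f = j. Because f | d and d > 0, f ≤ d. Since f = j, j ≤ d. r ≤ j, so r ≤ d.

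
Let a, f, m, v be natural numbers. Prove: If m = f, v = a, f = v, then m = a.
m = f and f = v, thus m = v. v = a, so m = a.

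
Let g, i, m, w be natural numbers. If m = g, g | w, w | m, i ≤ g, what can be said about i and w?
i ≤ w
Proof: From m = g and w | m, w | g. g | w, so g = w. From i ≤ g, i ≤ w.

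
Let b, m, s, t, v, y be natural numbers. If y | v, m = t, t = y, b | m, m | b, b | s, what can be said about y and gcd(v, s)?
y | gcd(v, s)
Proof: m = t and t = y, thus m = y. b | m and m | b, so b = m. From b | s, m | s. Because m = y, y | s. Since y | v, y | gcd(v, s).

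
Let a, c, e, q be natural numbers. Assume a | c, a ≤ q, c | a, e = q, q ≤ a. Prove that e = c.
Since q ≤ a and a ≤ q, q = a. e = q, so e = a. From a | c and c | a, a = c. Since e = a, e = c.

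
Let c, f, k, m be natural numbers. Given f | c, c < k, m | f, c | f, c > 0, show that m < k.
f | c and c | f, hence f = c. From m | f, m | c. Since c > 0, m ≤ c. c < k, so m < k.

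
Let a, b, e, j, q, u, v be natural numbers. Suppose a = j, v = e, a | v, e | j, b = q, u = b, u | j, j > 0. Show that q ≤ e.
Because v = e and a | v, a | e. Since a = j, j | e. e | j, so j = e. u = b and u | j, so b | j. j > 0, so b ≤ j. Since b = q, q ≤ j. Since j = e, q ≤ e.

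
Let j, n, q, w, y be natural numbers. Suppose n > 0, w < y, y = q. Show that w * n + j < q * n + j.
y = q and w < y, thus w < q. n > 0, so w * n < q * n. Then w * n + j < q * n + j.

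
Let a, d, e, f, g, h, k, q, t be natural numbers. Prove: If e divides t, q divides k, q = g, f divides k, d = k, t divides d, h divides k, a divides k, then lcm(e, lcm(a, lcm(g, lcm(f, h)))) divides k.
d = k and t divides d, therefore t divides k. e divides t, so e divides k. From q = g and q divides k, g divides k. Since f divides k and h divides k, lcm(f, h) divides k. g divides k, so lcm(g, lcm(f, h)) divides k. Since a divides k, lcm(a, lcm(g, lcm(f, h))) divides k. Since e divides k, lcm(e, lcm(a, lcm(g, lcm(f, h)))) divides k.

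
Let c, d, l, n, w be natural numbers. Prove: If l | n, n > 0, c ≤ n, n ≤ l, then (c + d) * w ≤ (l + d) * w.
Because l | n and n > 0, l ≤ n. Since n ≤ l, n = l. c ≤ n, so c ≤ l. Then c + d ≤ l + d. Then (c + d) * w ≤ (l + d) * w.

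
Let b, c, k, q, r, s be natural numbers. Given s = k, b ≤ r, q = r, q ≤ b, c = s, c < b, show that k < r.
From q = r and q ≤ b, r ≤ b. b ≤ r, so b = r. c = s and c < b, therefore s < b. Since b = r, s < r. s = k, so k < r.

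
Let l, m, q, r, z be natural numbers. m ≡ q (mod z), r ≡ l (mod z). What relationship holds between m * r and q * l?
m * r ≡ q * l (mod z)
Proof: m ≡ q (mod z) and r ≡ l (mod z). By multiplying congruences, m * r ≡ q * l (mod z).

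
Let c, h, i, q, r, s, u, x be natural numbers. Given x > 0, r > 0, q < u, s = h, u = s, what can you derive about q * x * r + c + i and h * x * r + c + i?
q * x * r + c + i < h * x * r + c + i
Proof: u = s and s = h, therefore u = h. Since q < u, q < h. Because x > 0, q * x < h * x. r > 0, so q * x * r < h * x * r. Then q * x * r + c < h * x * r + c. Then q * x * r + c + i < h * x * r + c + i.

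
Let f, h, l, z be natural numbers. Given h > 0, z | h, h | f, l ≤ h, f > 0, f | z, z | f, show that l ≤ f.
Since h | f and f > 0, h ≤ f. Since z | f and f | z, z = f. From z | h and h > 0, z ≤ h. Since z = f, f ≤ h. h ≤ f, so h = f. l ≤ h, so l ≤ f.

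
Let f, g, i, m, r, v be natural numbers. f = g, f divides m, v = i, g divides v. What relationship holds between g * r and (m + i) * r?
g * r divides (m + i) * r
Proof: f = g and f divides m, thus g divides m. From v = i and g divides v, g divides i. g divides m, so g divides m + i. Then g * r divides (m + i) * r.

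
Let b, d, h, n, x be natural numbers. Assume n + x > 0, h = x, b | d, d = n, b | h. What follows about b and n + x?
b ≤ n + x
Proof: Because d = n and b | d, b | n. h = x and b | h, hence b | x. b | n, so b | n + x. n + x > 0, so b ≤ n + x.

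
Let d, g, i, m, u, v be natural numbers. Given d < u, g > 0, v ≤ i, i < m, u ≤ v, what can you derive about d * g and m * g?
d * g < m * g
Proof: Because v ≤ i and i < m, v < m. u ≤ v, so u < m. d < u, so d < m. From g > 0, by multiplying by a positive, d * g < m * g.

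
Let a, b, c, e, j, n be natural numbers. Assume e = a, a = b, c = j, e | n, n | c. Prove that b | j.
e = a and a = b, hence e = b. e | n and n | c, so e | c. Since c = j, e | j. Since e = b, b | j.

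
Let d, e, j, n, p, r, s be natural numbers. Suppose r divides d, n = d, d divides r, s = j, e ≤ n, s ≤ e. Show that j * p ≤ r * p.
d divides r and r divides d, so d = r. Because s ≤ e and e ≤ n, s ≤ n. n = d, so s ≤ d. s = j, so j ≤ d. From d = r, j ≤ r. By multiplying by a non-negative, j * p ≤ r * p.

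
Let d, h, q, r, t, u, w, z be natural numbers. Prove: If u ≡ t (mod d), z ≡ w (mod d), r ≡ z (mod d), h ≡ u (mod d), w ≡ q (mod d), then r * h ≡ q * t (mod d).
From r ≡ z (mod d) and z ≡ w (mod d), r ≡ w (mod d). Since w ≡ q (mod d), r ≡ q (mod d). Because h ≡ u (mod d) and u ≡ t (mod d), h ≡ t (mod d). r ≡ q (mod d), so r * h ≡ q * t (mod d).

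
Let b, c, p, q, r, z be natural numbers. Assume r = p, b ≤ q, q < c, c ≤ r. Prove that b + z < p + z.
b ≤ q and q < c, so b < c. Since c ≤ r, b < r. Because r = p, b < p. Then b + z < p + z.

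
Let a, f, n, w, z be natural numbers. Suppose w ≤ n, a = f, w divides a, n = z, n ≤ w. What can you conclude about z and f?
z divides f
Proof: From w ≤ n and n ≤ w, w = n. Since n = z, w = z. Since a = f and w divides a, w divides f. w = z, so z divides f.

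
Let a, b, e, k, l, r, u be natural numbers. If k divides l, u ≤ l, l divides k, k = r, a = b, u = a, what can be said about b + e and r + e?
b + e ≤ r + e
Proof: From u = a and a = b, u = b. Because l divides k and k divides l, l = k. Since k = r, l = r. Since u ≤ l, u ≤ r. u = b, so b ≤ r. Then b + e ≤ r + e.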